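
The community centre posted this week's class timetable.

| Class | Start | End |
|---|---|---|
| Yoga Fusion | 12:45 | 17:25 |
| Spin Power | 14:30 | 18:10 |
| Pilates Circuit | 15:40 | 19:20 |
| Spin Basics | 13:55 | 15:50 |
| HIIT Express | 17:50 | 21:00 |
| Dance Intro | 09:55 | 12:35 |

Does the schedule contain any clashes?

Check each pair: they overlap iff neither finishes before the other starts.
Sorted by start: Dance Intro, Yoga Fusion, Spin Basics, Spin Power, Pilates Circuit, HIIT Express.
Yoga Fusion starts after Dance Intro ends; Dance Intro is clear from here.
Spin Basics starts before Yoga Fusion ends → Yoga Fusion and Spin Basics overlap.
That's a conflict, so the schedule is not conflict-free.

Yes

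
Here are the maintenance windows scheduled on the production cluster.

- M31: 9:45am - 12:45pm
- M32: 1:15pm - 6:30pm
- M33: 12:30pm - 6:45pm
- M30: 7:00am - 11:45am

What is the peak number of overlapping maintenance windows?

Sweep the timeline, counting +1 at each start and −1 at each end (ends before starts at a tie):
7:00am start M30 → 1
9:45am start M31 → 2
11:45am end M30 → 1
12:30pm start M33 → 2
12:45pm end M31 → 1
1:15pm start M32 → 2
6:30pm end M32 → 1
6:45pm end M33 → 0
Peak is 2, at 9:45am (M30, M31).

2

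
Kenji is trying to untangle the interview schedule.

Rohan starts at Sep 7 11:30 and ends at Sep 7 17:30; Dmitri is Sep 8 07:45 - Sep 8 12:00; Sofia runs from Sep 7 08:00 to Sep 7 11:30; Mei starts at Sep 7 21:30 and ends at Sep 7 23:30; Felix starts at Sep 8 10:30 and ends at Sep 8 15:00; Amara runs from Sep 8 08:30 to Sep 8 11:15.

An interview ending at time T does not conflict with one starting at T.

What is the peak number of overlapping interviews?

3

Sort all start/end points and keep a running count:
Sep 7 08:00 start Sofia → 1
Sep 7 11:30 end Sofia → 0
Sep 7 11:30 start Rohan → 1
Sep 7 17:30 end Rohan → 0
Sep 7 21:30 start Mei → 1
Sep 7 23:30 end Mei → 0
Sep 8 07:45 start Dmitri → 1
Sep 8 08:30 start Amara → 2
Sep 8 10:30 start Felix → 3
Sep 8 11:15 end Amara → 2
Sep 8 12:00 end Dmitri → 1
Sep 8 15:00 end Felix → 0
Peak is 3, at Sep 8 10:30 (Amara, Dmitri, Felix).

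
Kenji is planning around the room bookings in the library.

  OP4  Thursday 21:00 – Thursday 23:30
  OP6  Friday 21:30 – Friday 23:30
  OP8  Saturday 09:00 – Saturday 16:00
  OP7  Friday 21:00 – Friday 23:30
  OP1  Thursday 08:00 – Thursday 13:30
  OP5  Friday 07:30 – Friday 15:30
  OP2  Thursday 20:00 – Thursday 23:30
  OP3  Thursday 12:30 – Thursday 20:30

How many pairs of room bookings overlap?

4

Sorted by start: OP1, OP3, OP2, OP4, OP5, OP7, OP6, OP8.
OP3 starts before OP1 ends → OP1 and OP3 overlap.
OP2 starts after OP1 ends, so nothing later overlaps OP1 either.
OP2 starts before OP3 ends → OP3 and OP2 overlap.
OP4 starts after OP3 ends, so nothing later overlaps OP3 either.
OP4 starts before OP2 ends → OP2 and OP4 overlap.
OP5 starts after OP2 ends, so nothing later overlaps OP2 either.
OP5 starts after OP4 ends, so nothing later overlaps OP4 either.
OP7 starts after OP5 ends, so nothing later overlaps OP5 either.
OP6 starts before OP7 ends → OP7 and OP6 overlap.
OP8 starts after OP7 ends.
OP8 starts after OP6 ends.
Overlapping pairs: OP1 & OP3, OP2 & OP3, OP2 & OP4, OP6 & OP7 — 4 in total.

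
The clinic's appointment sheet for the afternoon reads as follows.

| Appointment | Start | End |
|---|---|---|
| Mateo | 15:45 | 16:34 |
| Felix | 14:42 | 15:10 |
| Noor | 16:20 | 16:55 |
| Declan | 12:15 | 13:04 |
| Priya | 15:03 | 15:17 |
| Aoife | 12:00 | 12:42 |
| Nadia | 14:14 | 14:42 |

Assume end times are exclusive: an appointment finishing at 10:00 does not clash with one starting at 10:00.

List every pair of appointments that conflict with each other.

Aoife & Declan, Felix & Priya, Mateo & Noor

Check each pair: they overlap iff neither finishes before the other starts.
Sorted by start: Aoife, Declan, Nadia, Felix, Priya, Mateo, Noor.
Declan starts before Aoife ends → Aoife and Declan overlap.
Nadia starts after Aoife ends, so Aoife has no further overlaps.
Nadia starts after Declan ends, so Declan has no further overlaps.
Felix starts exactly when Nadia ends (back-to-back, no overlap), so Nadia has no further overlaps.
Priya starts before Felix ends → Felix and Priya overlap.
Mateo starts after Felix ends, so Felix has no further overlaps.
Mateo starts after Priya ends, so Priya has no further overlaps.
Noor starts before Mateo ends → Mateo and Noor overlap.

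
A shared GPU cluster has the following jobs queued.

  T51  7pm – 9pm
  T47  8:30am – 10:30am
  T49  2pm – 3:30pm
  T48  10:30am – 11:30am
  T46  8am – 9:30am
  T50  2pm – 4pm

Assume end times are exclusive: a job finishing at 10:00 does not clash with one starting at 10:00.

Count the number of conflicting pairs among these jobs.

Two intervals overlap when each starts before the other ends.
Sorted by start: T46, T47, T48, T49, T50, T51.
T47 starts before T46 ends → T46 and T47 overlap.
T48 starts after T46 ends, so T46 has no further overlaps.
T48 starts exactly when T47 ends (back-to-back, no overlap), so T47 has no further overlaps.
T49 starts after T48 ends, so T48 has no further overlaps.
T50 starts before T49 ends → T49 and T50 overlap.
T51 starts after T49 ends.
T51 starts after T50 ends.
Overlapping pairs: T46 & T47, T49 & T50 — 2 in total.

2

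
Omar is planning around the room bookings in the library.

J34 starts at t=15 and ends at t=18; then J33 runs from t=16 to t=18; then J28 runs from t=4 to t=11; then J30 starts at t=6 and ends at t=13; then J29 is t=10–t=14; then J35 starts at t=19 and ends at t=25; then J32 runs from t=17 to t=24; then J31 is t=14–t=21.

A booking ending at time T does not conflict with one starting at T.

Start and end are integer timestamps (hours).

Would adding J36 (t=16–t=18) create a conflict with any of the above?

J28: ends t=11 at or before J36 starts t=16 → clear.
J30: ends t=13 at or before J36 starts t=16 → clear.
J29: ends t=14 at or before J36 starts t=16 → clear.
J31: starts t=14 before J36 ends t=18, and ends t=21 after J36 starts t=16 → overlap.
J34: starts t=15 before J36 ends t=18, and ends t=18 after J36 starts t=16 → overlap.
J33: starts t=16 before J36 ends t=18, and ends t=18 after J36 starts t=16 → overlap.
J32: starts t=17 before J36 ends t=18, and ends t=24 after J36 starts t=16 → overlap.
J35: starts t=19 at or after J36 ends t=18 → clear.
J36 overlaps J31, J32, J33, J34.

Yes — it overlaps J31, J32, J33, J34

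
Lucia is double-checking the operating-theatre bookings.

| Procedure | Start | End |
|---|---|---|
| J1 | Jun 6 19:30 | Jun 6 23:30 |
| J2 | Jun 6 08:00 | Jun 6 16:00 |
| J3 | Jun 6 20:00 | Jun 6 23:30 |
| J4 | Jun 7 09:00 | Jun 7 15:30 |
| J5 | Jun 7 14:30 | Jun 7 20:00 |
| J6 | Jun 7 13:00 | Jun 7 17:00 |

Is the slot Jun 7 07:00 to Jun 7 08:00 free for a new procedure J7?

J2: ends Jun 6 16:00 at or before J7 starts Jun 7 07:00 → clear.
J1: ends Jun 6 23:30 at or before J7 starts Jun 7 07:00 → clear.
J3: ends Jun 6 23:30 at or before J7 starts Jun 7 07:00 → clear.
J4: starts Jun 7 09:00 at or after J7 ends Jun 7 08:00 → clear.
J6: starts Jun 7 13:00 at or after J7 ends Jun 7 08:00 → clear.
J5: starts Jun 7 14:30 at or after J7 ends Jun 7 08:00 → clear.

Yes — the slot is free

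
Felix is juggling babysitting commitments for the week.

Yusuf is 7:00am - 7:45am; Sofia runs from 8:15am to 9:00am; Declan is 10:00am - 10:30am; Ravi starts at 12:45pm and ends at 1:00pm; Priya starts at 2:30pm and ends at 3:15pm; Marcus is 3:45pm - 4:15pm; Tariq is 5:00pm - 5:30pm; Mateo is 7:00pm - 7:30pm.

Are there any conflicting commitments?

No

Sorted by start: Yusuf, Sofia, Declan, Ravi, Priya, Marcus, Tariq, Mateo.
Sofia starts after Yusuf ends, so nothing later overlaps Yusuf either.
Declan starts after Sofia ends, so nothing later overlaps Sofia either.
Ravi starts after Declan ends, so nothing later overlaps Declan either.
Priya starts after Ravi ends, so nothing later overlaps Ravi either.
Marcus starts after Priya ends, so nothing later overlaps Priya either.
Tariq starts after Marcus ends, so nothing later overlaps Marcus either.
Mateo starts after Tariq ends.
Every pair is clear; the schedule has no overlaps.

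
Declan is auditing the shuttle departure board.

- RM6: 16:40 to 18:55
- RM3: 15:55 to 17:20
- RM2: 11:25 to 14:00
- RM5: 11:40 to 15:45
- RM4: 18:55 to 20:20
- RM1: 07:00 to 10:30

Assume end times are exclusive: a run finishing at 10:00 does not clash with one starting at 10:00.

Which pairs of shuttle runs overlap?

Sorted by start: RM1, RM2, RM5, RM3, RM6, RM4.
RM2 starts after RM1 ends, so nothing later overlaps RM1 either.
RM5 starts before RM2 ends → RM2 and RM5 overlap.
RM3 starts after RM2 ends, so nothing later overlaps RM2 either.
RM3 starts after RM5 ends, so nothing later overlaps RM5 either.
RM6 starts before RM3 ends → RM3 and RM6 overlap.
RM4 starts after RM3 ends.
RM4 starts exactly when RM6 ends (back-to-back, no overlap).

RM2 & RM5, RM3 & RM6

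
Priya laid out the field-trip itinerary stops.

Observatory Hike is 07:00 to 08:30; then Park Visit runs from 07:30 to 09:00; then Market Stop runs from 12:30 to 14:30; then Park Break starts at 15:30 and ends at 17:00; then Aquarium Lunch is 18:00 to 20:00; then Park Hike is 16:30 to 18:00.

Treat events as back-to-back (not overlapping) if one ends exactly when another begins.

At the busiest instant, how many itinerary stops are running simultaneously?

2

Walk through starts and ends in time order (an end at T is processed before a start at T):
07:00 start Observatory Hike → 1
07:30 start Park Visit → 2
08:30 end Observatory Hike → 1
09:00 end Park Visit → 0
12:30 start Market Stop → 1
14:30 end Market Stop → 0
15:30 start Park Break → 1
16:30 start Park Hike → 2
17:00 end Park Break → 1
18:00 end Park Hike → 0
18:00 start Aquarium Lunch → 1
20:00 end Aquarium Lunch → 0
Peak is 2, at 07:30 (Observatory Hike, Park Visit).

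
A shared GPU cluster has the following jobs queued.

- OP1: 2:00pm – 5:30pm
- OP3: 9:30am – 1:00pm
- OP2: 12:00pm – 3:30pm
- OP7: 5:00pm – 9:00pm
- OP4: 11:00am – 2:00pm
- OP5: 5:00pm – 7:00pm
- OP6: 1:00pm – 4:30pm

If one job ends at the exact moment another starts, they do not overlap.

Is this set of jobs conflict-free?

Two intervals overlap when each starts before the other ends.
Sorted by start: OP3, OP4, OP2, OP6, OP1, OP5, OP7.
OP4 starts before OP3 ends → OP3 and OP4 overlap.
That's a conflict, so the schedule is not conflict-free.

No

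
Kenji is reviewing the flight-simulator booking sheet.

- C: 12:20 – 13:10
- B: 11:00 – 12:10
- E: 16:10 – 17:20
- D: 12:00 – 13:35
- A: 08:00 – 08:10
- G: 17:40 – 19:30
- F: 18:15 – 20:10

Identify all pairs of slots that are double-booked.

B & D, C & D, F & G

Sorted by start: A, B, D, C, E, G, F.
B starts after A ends, so nothing later overlaps A either.
D starts before B ends → B and D overlap.
C starts after B ends, so nothing later overlaps B either.
C starts before D ends → D and C overlap.
E starts after D ends, so nothing later overlaps D either.
E starts after C ends, so nothing later overlaps C either.
G starts after E ends, so nothing later overlaps E either.
F starts before G ends → G and F overlap.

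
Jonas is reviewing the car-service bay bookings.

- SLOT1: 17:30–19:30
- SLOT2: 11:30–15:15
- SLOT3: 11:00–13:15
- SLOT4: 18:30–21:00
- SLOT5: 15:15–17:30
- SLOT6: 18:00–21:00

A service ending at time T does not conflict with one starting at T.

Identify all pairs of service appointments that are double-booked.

SLOT1 & SLOT4, SLOT1 & SLOT6, SLOT2 & SLOT3, SLOT4 & SLOT6

Check each pair: they overlap iff neither finishes before the other starts.
Sorted by start: SLOT3, SLOT2, SLOT5, SLOT1, SLOT6, SLOT4.
SLOT2 starts before SLOT3 ends → SLOT3 and SLOT2 overlap.
SLOT5 starts after SLOT3 ends, so SLOT3 has no further overlaps.
SLOT5 starts exactly when SLOT2 ends (back-to-back, no overlap), so SLOT2 has no further overlaps.
SLOT1 starts exactly when SLOT5 ends (back-to-back, no overlap), so SLOT5 has no further overlaps.
SLOT6 starts before SLOT1 ends → SLOT1 and SLOT6 overlap.
SLOT4 starts before SLOT1 ends → SLOT1 and SLOT4 overlap.
SLOT4 starts before SLOT6 ends → SLOT6 and SLOT4 overlap.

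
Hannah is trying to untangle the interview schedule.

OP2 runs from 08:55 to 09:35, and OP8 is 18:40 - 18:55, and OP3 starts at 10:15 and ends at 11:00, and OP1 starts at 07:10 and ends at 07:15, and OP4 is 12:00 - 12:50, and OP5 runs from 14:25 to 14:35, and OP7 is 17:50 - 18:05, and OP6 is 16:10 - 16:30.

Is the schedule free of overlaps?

Yes

Sorted by start: OP1, OP2, OP3, OP4, OP5, OP6, OP7, OP8.
OP2 starts after OP1 ends — done with OP1.
OP3 starts after OP2 ends — done with OP2.
OP4 starts after OP3 ends — done with OP3.
OP5 starts after OP4 ends — done with OP4.
OP6 starts after OP5 ends — done with OP5.
OP7 starts after OP6 ends — done with OP6.
OP8 starts after OP7 ends.
Every pair is clear; the schedule has no overlaps.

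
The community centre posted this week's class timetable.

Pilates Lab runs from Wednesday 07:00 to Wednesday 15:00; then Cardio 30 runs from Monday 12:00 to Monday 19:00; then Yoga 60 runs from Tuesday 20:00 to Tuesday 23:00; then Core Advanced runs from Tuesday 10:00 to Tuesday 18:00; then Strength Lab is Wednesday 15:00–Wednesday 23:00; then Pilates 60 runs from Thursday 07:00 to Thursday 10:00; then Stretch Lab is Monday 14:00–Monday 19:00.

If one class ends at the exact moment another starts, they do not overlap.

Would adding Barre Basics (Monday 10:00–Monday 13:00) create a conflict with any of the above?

Cardio 30: starts Monday 12:00 before Barre Basics ends Monday 13:00, and ends Monday 19:00 after Barre Basics starts Monday 10:00 → overlap.
Stretch Lab: starts Monday 14:00 at or after Barre Basics ends Monday 13:00 → clear.
Core Advanced: starts Tuesday 10:00 at or after Barre Basics ends Monday 13:00 → clear.
Yoga 60: starts Tuesday 20:00 at or after Barre Basics ends Monday 13:00 → clear.
Pilates Lab: starts Wednesday 07:00 at or after Barre Basics ends Monday 13:00 → clear.
Strength Lab: starts Wednesday 15:00 at or after Barre Basics ends Monday 13:00 → clear.
Pilates 60: starts Thursday 07:00 at or after Barre Basics ends Monday 13:00 → clear.
Barre Basics overlaps Cardio 30.

Yes — it overlaps Cardio 30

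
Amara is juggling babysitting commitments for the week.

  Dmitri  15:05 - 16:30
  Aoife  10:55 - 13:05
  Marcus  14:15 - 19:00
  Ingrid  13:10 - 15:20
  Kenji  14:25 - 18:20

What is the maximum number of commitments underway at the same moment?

Sweep the timeline, counting +1 at each start and −1 at each end (ends before starts at a tie):
10:55 start Aoife → 1
13:05 end Aoife → 0
13:10 start Ingrid → 1
14:15 start Marcus → 2
14:25 start Kenji → 3
15:05 start Dmitri → 4
15:20 end Ingrid → 3
16:30 end Dmitri → 2
18:20 end Kenji → 1
19:00 end Marcus → 0
Peak is 4, at 15:05 (Dmitri, Ingrid, Kenji, Marcus).

4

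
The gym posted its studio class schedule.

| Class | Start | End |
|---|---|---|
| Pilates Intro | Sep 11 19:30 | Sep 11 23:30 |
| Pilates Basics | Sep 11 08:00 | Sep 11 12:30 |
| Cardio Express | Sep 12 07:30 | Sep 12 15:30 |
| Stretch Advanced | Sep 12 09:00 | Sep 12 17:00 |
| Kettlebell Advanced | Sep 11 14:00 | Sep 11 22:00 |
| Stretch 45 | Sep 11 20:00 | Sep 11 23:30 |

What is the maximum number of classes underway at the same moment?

3

Sort all start/end points and keep a running count:
Sep 11 08:00 start Pilates Basics → 1
Sep 11 12:30 end Pilates Basics → 0
Sep 11 14:00 start Kettlebell Advanced → 1
Sep 11 19:30 start Pilates Intro → 2
Sep 11 20:00 start Stretch 45 → 3
Sep 11 22:00 end Kettlebell Advanced → 2
Sep 11 23:30 end Pilates Intro → 1
Sep 11 23:30 end Stretch 45 → 0
Sep 12 07:30 start Cardio Express → 1
Sep 12 09:00 start Stretch Advanced → 2
Sep 12 15:30 end Cardio Express → 1
Sep 12 17:00 end Stretch Advanced → 0
Peak is 3, at Sep 11 20:00 (Kettlebell Advanced, Pilates Intro, Stretch 45).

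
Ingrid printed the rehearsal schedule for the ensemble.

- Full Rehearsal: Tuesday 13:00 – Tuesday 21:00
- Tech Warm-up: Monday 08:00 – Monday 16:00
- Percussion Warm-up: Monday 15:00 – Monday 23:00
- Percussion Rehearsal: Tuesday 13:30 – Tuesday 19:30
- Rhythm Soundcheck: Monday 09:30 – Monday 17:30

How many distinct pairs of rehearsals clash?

4

Check each pair: they overlap iff neither finishes before the other starts.
Sorted by start: Tech Warm-up, Rhythm Soundcheck, Percussion Warm-up, Full Rehearsal, Percussion Rehearsal.
Rhythm Soundcheck starts before Tech Warm-up ends → Tech Warm-up and Rhythm Soundcheck overlap.
Percussion Warm-up starts before Tech Warm-up ends → Tech Warm-up and Percussion Warm-up overlap.
Full Rehearsal starts after Tech Warm-up ends, so nothing later overlaps Tech Warm-up either.
Percussion Warm-up starts before Rhythm Soundcheck ends → Rhythm Soundcheck and Percussion Warm-up overlap.
Full Rehearsal starts after Rhythm Soundcheck ends, so nothing later overlaps Rhythm Soundcheck either.
Full Rehearsal starts after Percussion Warm-up ends, so nothing later overlaps Percussion Warm-up either.
Percussion Rehearsal starts before Full Rehearsal ends → Full Rehearsal and Percussion Rehearsal overlap.
Overlapping pairs: Full Rehearsal & Percussion Rehearsal, Percussion Warm-up & Rhythm Soundcheck, Percussion Warm-up & Tech Warm-up, Rhythm Soundcheck & Tech Warm-up — 4 in total.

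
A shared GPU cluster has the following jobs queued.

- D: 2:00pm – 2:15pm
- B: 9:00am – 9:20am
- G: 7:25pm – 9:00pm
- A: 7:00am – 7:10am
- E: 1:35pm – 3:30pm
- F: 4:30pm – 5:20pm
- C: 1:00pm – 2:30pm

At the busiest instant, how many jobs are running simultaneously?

Sort all start/end points and keep a running count:
7:00am start A → 1
7:10am end A → 0
9:00am start B → 1
9:20am end B → 0
1:00pm start C → 1
1:35pm start E → 2
2:00pm start D → 3
2:15pm end D → 2
2:30pm end C → 1
3:30pm end E → 0
4:30pm start F → 1
5:20pm end F → 0
7:25pm start G → 1
9:00pm end G → 0
Peak is 3, at 2:00pm (C, D, E).

3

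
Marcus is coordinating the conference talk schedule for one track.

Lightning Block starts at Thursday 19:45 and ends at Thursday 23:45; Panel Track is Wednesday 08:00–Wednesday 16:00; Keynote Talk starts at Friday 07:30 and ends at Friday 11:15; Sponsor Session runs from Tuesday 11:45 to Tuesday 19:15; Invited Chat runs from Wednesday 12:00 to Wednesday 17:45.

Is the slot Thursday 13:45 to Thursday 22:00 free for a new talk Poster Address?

No — it overlaps Lightning Block

Sponsor Session: ends Tuesday 19:15 at or before Poster Address starts Thursday 13:45 → clear.
Panel Track: ends Wednesday 16:00 at or before Poster Address starts Thursday 13:45 → clear.
Invited Chat: ends Wednesday 17:45 at or before Poster Address starts Thursday 13:45 → clear.
Lightning Block: starts Thursday 19:45 before Poster Address ends Thursday 22:00, and ends Thursday 23:45 after Poster Address starts Thursday 13:45 → overlap.
Keynote Talk: starts Friday 07:30 at or after Poster Address ends Thursday 22:00 → clear.
Poster Address overlaps Lightning Block.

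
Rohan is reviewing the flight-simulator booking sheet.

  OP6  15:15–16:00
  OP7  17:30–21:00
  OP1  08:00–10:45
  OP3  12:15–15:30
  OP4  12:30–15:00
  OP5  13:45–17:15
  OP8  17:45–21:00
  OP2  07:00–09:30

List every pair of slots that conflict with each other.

OP1 & OP2, OP3 & OP4, OP3 & OP5, OP3 & OP6, OP4 & OP5, OP5 & OP6, OP7 & OP8

Sorted by start: OP2, OP1, OP3, OP4, OP5, OP6, OP7, OP8.
OP1 starts before OP2 ends → OP2 and OP1 overlap.
OP3 starts after OP2 ends, so OP2 has no further overlaps.
OP3 starts after OP1 ends, so OP1 has no further overlaps.
OP4 starts before OP3 ends → OP3 and OP4 overlap.
OP5 starts before OP3 ends → OP3 and OP5 overlap.
OP6 starts before OP3 ends → OP3 and OP6 overlap.
OP7 starts after OP3 ends, so OP3 has no further overlaps.
OP5 starts before OP4 ends → OP4 and OP5 overlap.
OP6 starts after OP4 ends, so OP4 has no further overlaps.
OP6 starts before OP5 ends → OP5 and OP6 overlap.
OP7 starts after OP5 ends, so OP5 has no further overlaps.
OP7 starts after OP6 ends, so OP6 has no further overlaps.
OP8 starts before OP7 ends → OP7 and OP8 overlap.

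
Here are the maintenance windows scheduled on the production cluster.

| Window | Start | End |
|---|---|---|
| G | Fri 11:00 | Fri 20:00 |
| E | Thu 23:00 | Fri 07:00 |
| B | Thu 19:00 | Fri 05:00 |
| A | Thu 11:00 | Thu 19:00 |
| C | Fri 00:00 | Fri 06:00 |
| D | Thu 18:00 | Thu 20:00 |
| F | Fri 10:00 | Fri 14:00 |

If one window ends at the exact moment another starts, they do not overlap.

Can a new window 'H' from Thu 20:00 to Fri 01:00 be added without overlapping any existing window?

A: ends Thu 19:00 at or before H starts Thu 20:00 → clear.
D: ends Thu 20:00 at or before H starts Thu 20:00 → clear.
B: starts Thu 19:00 before H ends Fri 01:00, and ends Fri 05:00 after H starts Thu 20:00 → overlap.
E: starts Thu 23:00 before H ends Fri 01:00, and ends Fri 07:00 after H starts Thu 20:00 → overlap.
C: starts Fri 00:00 before H ends Fri 01:00, and ends Fri 06:00 after H starts Thu 20:00 → overlap.
F: starts Fri 10:00 at or after H ends Fri 01:00 → clear.
G: starts Fri 11:00 at or after H ends Fri 01:00 → clear.
H overlaps B, C, E.

No — it overlaps B, C, E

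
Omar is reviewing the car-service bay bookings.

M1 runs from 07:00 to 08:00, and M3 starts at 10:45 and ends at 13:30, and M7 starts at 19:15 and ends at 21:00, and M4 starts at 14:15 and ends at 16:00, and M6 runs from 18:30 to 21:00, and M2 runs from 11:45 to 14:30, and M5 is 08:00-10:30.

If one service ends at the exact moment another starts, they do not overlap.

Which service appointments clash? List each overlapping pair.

Sorted by start: M1, M5, M3, M2, M4, M6, M7.
M5 starts exactly when M1 ends (back-to-back, no overlap), so nothing later overlaps M1 either.
M3 starts after M5 ends, so nothing later overlaps M5 either.
M2 starts before M3 ends → M3 and M2 overlap.
M4 starts after M3 ends, so nothing later overlaps M3 either.
M4 starts before M2 ends → M2 and M4 overlap.
M6 starts after M2 ends, so nothing later overlaps M2 either.
M6 starts after M4 ends, so nothing later overlaps M4 either.
M7 starts before M6 ends → M6 and M7 overlap.

M2 & M3, M2 & M4, M6 & M7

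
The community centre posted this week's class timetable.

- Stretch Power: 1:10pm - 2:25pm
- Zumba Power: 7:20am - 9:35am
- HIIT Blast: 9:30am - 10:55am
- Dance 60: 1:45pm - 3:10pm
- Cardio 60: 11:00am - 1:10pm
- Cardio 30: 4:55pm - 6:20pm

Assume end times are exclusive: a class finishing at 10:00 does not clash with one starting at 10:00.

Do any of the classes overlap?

Yes

Two intervals overlap when each starts before the other ends.
Sorted by start: Zumba Power, HIIT Blast, Cardio 60, Stretch Power, Dance 60, Cardio 30.
HIIT Blast starts before Zumba Power ends → Zumba Power and HIIT Blast overlap.
That's a conflict, so the schedule is not conflict-free.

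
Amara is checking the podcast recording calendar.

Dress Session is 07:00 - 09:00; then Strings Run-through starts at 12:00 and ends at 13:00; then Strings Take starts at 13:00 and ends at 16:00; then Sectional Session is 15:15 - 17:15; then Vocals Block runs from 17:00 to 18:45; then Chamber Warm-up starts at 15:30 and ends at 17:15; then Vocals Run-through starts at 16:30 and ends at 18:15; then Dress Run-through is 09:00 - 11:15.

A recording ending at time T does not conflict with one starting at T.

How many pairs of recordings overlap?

8

Sorted by start: Dress Session, Dress Run-through, Strings Run-through, Strings Take, Sectional Session, Chamber Warm-up, Vocals Run-through, Vocals Block.
Dress Run-through starts exactly when Dress Session ends (back-to-back, no overlap), so nothing later overlaps Dress Session either.
Strings Run-through starts after Dress Run-through ends, so nothing later overlaps Dress Run-through either.
Strings Take starts exactly when Strings Run-through ends (back-to-back, no overlap), so nothing later overlaps Strings Run-through either.
Sectional Session starts before Strings Take ends → Strings Take and Sectional Session overlap.
Chamber Warm-up starts before Strings Take ends → Strings Take and Chamber Warm-up overlap.
Vocals Run-through starts after Strings Take ends, so nothing later overlaps Strings Take either.
Chamber Warm-up starts before Sectional Session ends → Sectional Session and Chamber Warm-up overlap.
Vocals Run-through starts before Sectional Session ends → Sectional Session and Vocals Run-through overlap.
Vocals Block starts before Sectional Session ends → Sectional Session and Vocals Block overlap.
Vocals Run-through starts before Chamber Warm-up ends → Chamber Warm-up and Vocals Run-through overlap.
Vocals Block starts before Chamber Warm-up ends → Chamber Warm-up and Vocals Block overlap.
Vocals Block starts before Vocals Run-through ends → Vocals Run-through and Vocals Block overlap.
Overlapping pairs: Chamber Warm-up & Sectional Session, Chamber Warm-up & Strings Take, Chamber Warm-up & Vocals Block, Chamber Warm-up & Vocals Run-through, Sectional Session & Strings Take, Sectional Session & Vocals Block, Sectional Session & Vocals Run-through, Vocals Block & Vocals Run-through — 8 in total.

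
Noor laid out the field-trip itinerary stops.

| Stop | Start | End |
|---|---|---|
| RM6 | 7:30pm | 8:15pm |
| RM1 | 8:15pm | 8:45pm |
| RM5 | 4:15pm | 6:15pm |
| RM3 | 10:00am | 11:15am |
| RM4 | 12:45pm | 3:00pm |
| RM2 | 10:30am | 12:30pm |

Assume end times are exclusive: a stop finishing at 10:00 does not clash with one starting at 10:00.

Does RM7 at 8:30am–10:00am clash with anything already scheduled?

No — it doesn't clash with anything

RM3: starts 10:00am at or after RM7 ends 10:00am → clear.
RM2: starts 10:30am at or after RM7 ends 10:00am → clear.
RM4: starts 12:45pm at or after RM7 ends 10:00am → clear.
RM5: starts 4:15pm at or after RM7 ends 10:00am → clear.
RM6: starts 7:30pm at or after RM7 ends 10:00am → clear.
RM1: starts 8:15pm at or after RM7 ends 10:00am → clear.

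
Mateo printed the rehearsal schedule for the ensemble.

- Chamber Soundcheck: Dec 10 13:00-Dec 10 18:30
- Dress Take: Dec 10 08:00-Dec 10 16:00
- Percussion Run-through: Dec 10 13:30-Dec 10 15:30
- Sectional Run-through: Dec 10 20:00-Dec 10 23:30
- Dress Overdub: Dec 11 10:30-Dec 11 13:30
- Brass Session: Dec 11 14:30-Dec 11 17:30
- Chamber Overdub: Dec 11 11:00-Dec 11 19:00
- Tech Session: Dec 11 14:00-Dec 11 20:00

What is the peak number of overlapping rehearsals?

3

Sort all start/end points and keep a running count:
Dec 10 08:00 start Dress Take → 1
Dec 10 13:00 start Chamber Soundcheck → 2
Dec 10 13:30 start Percussion Run-through → 3
Dec 10 15:30 end Percussion Run-through → 2
Dec 10 16:00 end Dress Take → 1
Dec 10 18:30 end Chamber Soundcheck → 0
Dec 10 20:00 start Sectional Run-through → 1
Dec 10 23:30 end Sectional Run-through → 0
Dec 11 10:30 start Dress Overdub → 1
Dec 11 11:00 start Chamber Overdub → 2
Dec 11 13:30 end Dress Overdub → 1
Dec 11 14:00 start Tech Session → 2
Dec 11 14:30 start Brass Session → 3
Dec 11 17:30 end Brass Session → 2
Dec 11 19:00 end Chamber Overdub → 1
Dec 11 20:00 end Tech Session → 0
Peak is 3, at Dec 10 13:30 (Chamber Soundcheck, Dress Take, Percussion Run-through).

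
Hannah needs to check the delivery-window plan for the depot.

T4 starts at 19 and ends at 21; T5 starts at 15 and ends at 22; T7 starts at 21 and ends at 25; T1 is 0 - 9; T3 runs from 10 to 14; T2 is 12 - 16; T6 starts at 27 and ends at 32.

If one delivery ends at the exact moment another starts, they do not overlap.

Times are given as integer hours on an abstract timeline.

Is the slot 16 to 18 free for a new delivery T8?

T1: ends 9 at or before T8 starts 16 → clear.
T3: ends 14 at or before T8 starts 16 → clear.
T2: ends 16 at or before T8 starts 16 → clear.
T5: starts 15 before T8 ends 18, and ends 22 after T8 starts 16 → overlap.
T4: starts 19 at or after T8 ends 18 → clear.
T7: starts 21 at or after T8 ends 18 → clear.
T6: starts 27 at or after T8 ends 18 → clear.
T8 overlaps T5.

No — it overlaps T5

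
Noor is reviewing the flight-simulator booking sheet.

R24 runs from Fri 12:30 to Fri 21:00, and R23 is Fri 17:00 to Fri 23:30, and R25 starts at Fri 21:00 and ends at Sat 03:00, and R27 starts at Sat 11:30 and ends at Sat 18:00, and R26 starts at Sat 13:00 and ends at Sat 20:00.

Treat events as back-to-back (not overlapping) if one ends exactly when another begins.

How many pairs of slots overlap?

Sorted by start: R24, R23, R25, R27, R26.
R23 starts before R24 ends → R24 and R23 overlap.
R25 starts exactly when R24 ends (back-to-back, no overlap), so R24 has no further overlaps.
R25 starts before R23 ends → R23 and R25 overlap.
R27 starts after R23 ends, so R23 has no further overlaps.
R27 starts after R25 ends, so R25 has no further overlaps.
R26 starts before R27 ends → R27 and R26 overlap.
Overlapping pairs: R23 & R24, R23 & R25, R26 & R27 — 3 in total.

3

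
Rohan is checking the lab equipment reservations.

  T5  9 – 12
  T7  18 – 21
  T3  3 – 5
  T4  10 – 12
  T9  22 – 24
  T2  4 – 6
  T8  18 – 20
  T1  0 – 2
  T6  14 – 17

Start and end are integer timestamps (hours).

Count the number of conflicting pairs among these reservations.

3

Check each pair: they overlap iff neither finishes before the other starts.
Sorted by start: T1, T3, T2, T5, T4, T6, T7, T8, T9.
T3 starts after T1 ends; T1 is clear from here.
T2 starts before T3 ends → T3 and T2 overlap.
T5 starts after T3 ends; T3 is clear from here.
T5 starts after T2 ends; T2 is clear from here.
T4 starts before T5 ends → T5 and T4 overlap.
T6 starts after T5 ends; T5 is clear from here.
T6 starts after T4 ends; T4 is clear from here.
T7 starts after T6 ends; T6 is clear from here.
T8 starts before T7 ends → T7 and T8 overlap.
T9 starts after T7 ends.
T9 starts after T8 ends.
Overlapping pairs: T2 & T3, T4 & T5, T7 & T8 — 3 in total.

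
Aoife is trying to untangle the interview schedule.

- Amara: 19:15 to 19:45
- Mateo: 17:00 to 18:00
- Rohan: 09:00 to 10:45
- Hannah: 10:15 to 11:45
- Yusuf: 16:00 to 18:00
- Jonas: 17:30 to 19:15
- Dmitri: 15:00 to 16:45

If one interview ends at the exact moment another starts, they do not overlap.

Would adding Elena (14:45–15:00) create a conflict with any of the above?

Rohan: ends 10:45 at or before Elena starts 14:45 → clear.
Hannah: ends 11:45 at or before Elena starts 14:45 → clear.
Dmitri: starts 15:00 at or after Elena ends 15:00 → clear.
Yusuf: starts 16:00 at or after Elena ends 15:00 → clear.
Mateo: starts 17:00 at or after Elena ends 15:00 → clear.
Jonas: starts 17:30 at or after Elena ends 15:00 → clear.
Amara: starts 19:15 at or after Elena ends 15:00 → clear.

No — it doesn't clash with anything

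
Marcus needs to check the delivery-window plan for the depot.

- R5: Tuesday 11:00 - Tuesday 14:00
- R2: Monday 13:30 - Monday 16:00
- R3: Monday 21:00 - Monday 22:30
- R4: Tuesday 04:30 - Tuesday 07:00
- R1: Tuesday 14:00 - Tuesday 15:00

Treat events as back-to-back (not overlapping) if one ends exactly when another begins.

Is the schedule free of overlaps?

Yes

Check each pair: they overlap iff neither finishes before the other starts.
Sorted by start: R2, R3, R4, R5, R1.
R3 starts after R2 ends, so R2 has no further overlaps.
R4 starts after R3 ends, so R3 has no further overlaps.
R5 starts after R4 ends, so R4 has no further overlaps.
R1 starts exactly when R5 ends (back-to-back, no overlap).
Every pair is clear; the schedule has no overlaps.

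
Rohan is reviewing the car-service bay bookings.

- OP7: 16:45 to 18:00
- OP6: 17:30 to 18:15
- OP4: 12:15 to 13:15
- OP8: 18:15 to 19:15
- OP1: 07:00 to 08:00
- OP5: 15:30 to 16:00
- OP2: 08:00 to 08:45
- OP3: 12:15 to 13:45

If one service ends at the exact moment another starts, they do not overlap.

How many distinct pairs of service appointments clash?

Two intervals overlap when each starts before the other ends.
Sorted by start: OP1, OP2, OP3, OP4, OP5, OP7, OP6, OP8.
OP2 starts exactly when OP1 ends (back-to-back, no overlap); OP1 is clear from here.
OP3 starts after OP2 ends; OP2 is clear from here.
OP4 starts before OP3 ends → OP3 and OP4 overlap.
OP5 starts after OP3 ends; OP3 is clear from here.
OP5 starts after OP4 ends; OP4 is clear from here.
OP7 starts after OP5 ends; OP5 is clear from here.
OP6 starts before OP7 ends → OP7 and OP6 overlap.
OP8 starts after OP7 ends.
OP8 starts exactly when OP6 ends (back-to-back, no overlap).
Overlapping pairs: OP3 & OP4, OP6 & OP7 — 2 in total.

2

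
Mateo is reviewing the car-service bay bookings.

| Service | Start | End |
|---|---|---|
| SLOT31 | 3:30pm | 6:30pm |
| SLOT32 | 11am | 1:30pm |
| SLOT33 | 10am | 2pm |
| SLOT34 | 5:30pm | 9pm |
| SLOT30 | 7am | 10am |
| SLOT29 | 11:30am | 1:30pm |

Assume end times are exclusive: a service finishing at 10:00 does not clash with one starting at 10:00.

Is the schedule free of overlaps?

Check each pair: they overlap iff neither finishes before the other starts.
Sorted by start: SLOT30, SLOT33, SLOT32, SLOT29, SLOT31, SLOT34.
SLOT33 starts exactly when SLOT30 ends (back-to-back, no overlap), so nothing later overlaps SLOT30 either.
SLOT32 starts before SLOT33 ends → SLOT33 and SLOT32 overlap.
That's a conflict, so the schedule is not conflict-free.

No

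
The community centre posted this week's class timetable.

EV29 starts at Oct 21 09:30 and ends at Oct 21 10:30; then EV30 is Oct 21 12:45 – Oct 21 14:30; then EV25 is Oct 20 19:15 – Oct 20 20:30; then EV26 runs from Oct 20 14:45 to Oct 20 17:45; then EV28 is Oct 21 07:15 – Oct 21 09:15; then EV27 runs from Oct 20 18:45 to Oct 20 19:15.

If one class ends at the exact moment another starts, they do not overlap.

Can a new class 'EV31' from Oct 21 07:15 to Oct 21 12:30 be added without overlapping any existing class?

No — it overlaps EV28, EV29

EV26: ends Oct 20 17:45 at or before EV31 starts Oct 21 07:15 → clear.
EV27: ends Oct 20 19:15 at or before EV31 starts Oct 21 07:15 → clear.
EV25: ends Oct 20 20:30 at or before EV31 starts Oct 21 07:15 → clear.
EV28: starts Oct 21 07:15 before EV31 ends Oct 21 12:30, and ends Oct 21 09:15 after EV31 starts Oct 21 07:15 → overlap.
EV29: starts Oct 21 09:30 before EV31 ends Oct 21 12:30, and ends Oct 21 10:30 after EV31 starts Oct 21 07:15 → overlap.
EV30: starts Oct 21 12:45 at or after EV31 ends Oct 21 12:30 → clear.
EV31 overlaps EV28, EV29.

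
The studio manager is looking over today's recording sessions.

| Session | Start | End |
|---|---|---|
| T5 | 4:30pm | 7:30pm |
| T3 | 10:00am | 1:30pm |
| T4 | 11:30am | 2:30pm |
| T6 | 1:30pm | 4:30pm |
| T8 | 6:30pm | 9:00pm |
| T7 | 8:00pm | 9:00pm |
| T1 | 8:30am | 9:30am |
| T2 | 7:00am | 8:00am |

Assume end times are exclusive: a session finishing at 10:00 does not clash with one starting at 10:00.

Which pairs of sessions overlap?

T3 & T4, T4 & T6, T5 & T8, T7 & T8

Sorted by start: T2, T1, T3, T4, T6, T5, T8, T7.
T1 starts after T2 ends; T2 is clear from here.
T3 starts after T1 ends; T1 is clear from here.
T4 starts before T3 ends → T3 and T4 overlap.
T6 starts exactly when T3 ends (back-to-back, no overlap); T3 is clear from here.
T6 starts before T4 ends → T4 and T6 overlap.
T5 starts after T4 ends; T4 is clear from here.
T5 starts exactly when T6 ends (back-to-back, no overlap); T6 is clear from here.
T8 starts before T5 ends → T5 and T8 overlap.
T7 starts after T5 ends.
T7 starts before T8 ends → T8 and T7 overlap.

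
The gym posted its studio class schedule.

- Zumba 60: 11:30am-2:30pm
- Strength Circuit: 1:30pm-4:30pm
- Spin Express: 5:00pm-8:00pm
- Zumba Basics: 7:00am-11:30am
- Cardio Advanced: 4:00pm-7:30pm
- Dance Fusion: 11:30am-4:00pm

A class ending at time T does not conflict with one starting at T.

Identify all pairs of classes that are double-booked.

Cardio Advanced & Spin Express, Cardio Advanced & Strength Circuit, Dance Fusion & Strength Circuit, Dance Fusion & Zumba 60, Strength Circuit & Zumba 60

Sorted by start: Zumba Basics, Dance Fusion, Zumba 60, Strength Circuit, Cardio Advanced, Spin Express.
Dance Fusion starts exactly when Zumba Basics ends (back-to-back, no overlap), so Zumba Basics has no further overlaps.
Zumba 60 starts before Dance Fusion ends → Dance Fusion and Zumba 60 overlap.
Strength Circuit starts before Dance Fusion ends → Dance Fusion and Strength Circuit overlap.
Cardio Advanced starts exactly when Dance Fusion ends (back-to-back, no overlap), so Dance Fusion has no further overlaps.
Strength Circuit starts before Zumba 60 ends → Zumba 60 and Strength Circuit overlap.
Cardio Advanced starts after Zumba 60 ends, so Zumba 60 has no further overlaps.
Cardio Advanced starts before Strength Circuit ends → Strength Circuit and Cardio Advanced overlap.
Spin Express starts after Strength Circuit ends.
Spin Express starts before Cardio Advanced ends → Cardio Advanced and Spin Express overlap.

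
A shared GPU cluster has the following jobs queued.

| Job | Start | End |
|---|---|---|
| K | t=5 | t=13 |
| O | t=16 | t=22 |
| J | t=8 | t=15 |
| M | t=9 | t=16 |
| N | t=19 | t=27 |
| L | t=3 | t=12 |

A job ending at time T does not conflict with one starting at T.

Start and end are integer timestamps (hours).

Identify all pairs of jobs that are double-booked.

J & K, J & L, J & M, K & L, K & M, L & M, N & O

Sorted by start: L, K, J, M, O, N.
K starts before L ends → L and K overlap.
J starts before L ends → L and J overlap.
M starts before L ends → L and M overlap.
O starts after L ends; L is clear from here.
J starts before K ends → K and J overlap.
M starts before K ends → K and M overlap.
O starts after K ends; K is clear from here.
M starts before J ends → J and M overlap.
O starts after J ends; J is clear from here.
O starts exactly when M ends (back-to-back, no overlap); M is clear from here.
N starts before O ends → O and N overlap.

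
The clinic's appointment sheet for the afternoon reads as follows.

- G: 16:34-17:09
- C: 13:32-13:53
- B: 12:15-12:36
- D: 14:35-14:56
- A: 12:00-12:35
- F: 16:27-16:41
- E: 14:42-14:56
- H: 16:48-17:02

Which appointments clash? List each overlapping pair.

Sorted by start: A, B, C, D, E, F, G, H.
B starts before A ends → A and B overlap.
C starts after A ends, so A has no further overlaps.
C starts after B ends, so B has no further overlaps.
D starts after C ends, so C has no further overlaps.
E starts before D ends → D and E overlap.
F starts after D ends, so D has no further overlaps.
F starts after E ends, so E has no further overlaps.
G starts before F ends → F and G overlap.
H starts after F ends.
H starts before G ends → G and H overlap.

A & B, D & E, F & G, G & H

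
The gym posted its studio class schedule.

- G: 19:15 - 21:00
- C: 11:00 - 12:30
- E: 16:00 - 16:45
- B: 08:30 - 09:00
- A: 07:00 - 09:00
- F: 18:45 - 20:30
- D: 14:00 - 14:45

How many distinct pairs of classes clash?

Check each pair: they overlap iff neither finishes before the other starts.
Sorted by start: A, B, C, D, E, F, G.
B starts before A ends → A and B overlap.
C starts after A ends — done with A.
C starts after B ends — done with B.
D starts after C ends — done with C.
E starts after D ends — done with D.
F starts after E ends — done with E.
G starts before F ends → F and G overlap.
Overlapping pairs: A & B, F & G — 2 in total.

2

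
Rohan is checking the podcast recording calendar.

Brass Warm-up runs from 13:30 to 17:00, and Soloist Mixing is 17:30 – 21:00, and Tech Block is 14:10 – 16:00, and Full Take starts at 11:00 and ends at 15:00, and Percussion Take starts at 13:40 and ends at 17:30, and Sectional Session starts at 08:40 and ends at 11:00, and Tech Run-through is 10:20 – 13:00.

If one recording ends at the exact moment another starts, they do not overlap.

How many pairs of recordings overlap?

Two intervals overlap when each starts before the other ends.
Sorted by start: Sectional Session, Tech Run-through, Full Take, Brass Warm-up, Percussion Take, Tech Block, Soloist Mixing.
Tech Run-through starts before Sectional Session ends → Sectional Session and Tech Run-through overlap.
Full Take starts exactly when Sectional Session ends (back-to-back, no overlap), so Sectional Session has no further overlaps.
Full Take starts before Tech Run-through ends → Tech Run-through and Full Take overlap.
Brass Warm-up starts after Tech Run-through ends, so Tech Run-through has no further overlaps.
Brass Warm-up starts before Full Take ends → Full Take and Brass Warm-up overlap.
Percussion Take starts before Full Take ends → Full Take and Percussion Take overlap.
Tech Block starts before Full Take ends → Full Take and Tech Block overlap.
Soloist Mixing starts after Full Take ends.
Percussion Take starts before Brass Warm-up ends → Brass Warm-up and Percussion Take overlap.
Tech Block starts before Brass Warm-up ends → Brass Warm-up and Tech Block overlap.
Soloist Mixing starts after Brass Warm-up ends.
Tech Block starts before Percussion Take ends → Percussion Take and Tech Block overlap.
Soloist Mixing starts exactly when Percussion Take ends (back-to-back, no overlap).
Soloist Mixing starts after Tech Block ends.
Overlapping pairs: Brass Warm-up & Full Take, Brass Warm-up & Percussion Take, Brass Warm-up & Tech Block, Full Take & Percussion Take, Full Take & Tech Block, Full Take & Tech Run-through, Percussion Take & Tech Block, Sectional Session & Tech Run-through — 8 in total.

8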